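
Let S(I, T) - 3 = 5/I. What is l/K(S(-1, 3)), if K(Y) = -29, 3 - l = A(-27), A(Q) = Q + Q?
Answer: -57/29 ≈ -1.9655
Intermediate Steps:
S(I, T) = 3 + 5/I
A(Q) = 2*Q
l = 57 (l = 3 - 2*(-27) = 3 - 1*(-54) = 3 + 54 = 57)
l/K(S(-1, 3)) = 57/(-29) = 57*(-1/29) = -57/29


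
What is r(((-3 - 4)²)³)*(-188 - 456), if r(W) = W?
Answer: -75765956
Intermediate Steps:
r(((-3 - 4)²)³)*(-188 - 456) = ((-3 - 4)²)³*(-188 - 456) = ((-7)²)³*(-644) = 49³*(-644) = 117649*(-644) = -75765956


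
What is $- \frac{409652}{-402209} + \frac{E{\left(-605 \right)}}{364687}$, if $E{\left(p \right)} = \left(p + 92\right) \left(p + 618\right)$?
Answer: $\frac{146712427103}{146680393583} \approx 1.0002$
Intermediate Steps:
$E{\left(p \right)} = \left(92 + p\right) \left(618 + p\right)$
$- \frac{409652}{-402209} + \frac{E{\left(-605 \right)}}{364687} = - \frac{409652}{-402209} + \frac{56856 + \left(-605\right)^{2} + 710 \left(-605\right)}{364687} = \left(-409652\right) \left(- \frac{1}{402209}\right) + \left(56856 + 366025 - 429550\right) \frac{1}{364687} = \frac{409652}{402209} - \frac{6669}{364687} = \frac{146712427103}{146680393583}$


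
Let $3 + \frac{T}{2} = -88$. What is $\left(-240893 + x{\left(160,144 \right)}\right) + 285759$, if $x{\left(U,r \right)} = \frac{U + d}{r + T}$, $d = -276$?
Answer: $\frac{852512}{19} \approx 44869.0$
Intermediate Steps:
$T = -182$ ($T = -6 + 2 \left(-88\right) = -6 - 176 = -182$)
$x{\left(U,r \right)} = \frac{-276 + U}{-182 + r}$ ($x{\left(U,r \right)} = \frac{U - 276}{r - 182} = \frac{-276 + U}{-182 + r}$)
$\left(-240893 + x{\left(160,144 \right)}\right) + 285759 = \left(-240893 + \frac{-276 + 160}{-182 + 144}\right) + 285759 = \left(-240893 + \frac{1}{-38} \left(-116\right)\right) + 285759 = \left(-240893 - - \frac{58}{19}\right) + 285759 = \left(-240893 + \frac{58}{19}\right) + 285759 = - \frac{4576909}{19} + 285759 = \frac{852512}{19}$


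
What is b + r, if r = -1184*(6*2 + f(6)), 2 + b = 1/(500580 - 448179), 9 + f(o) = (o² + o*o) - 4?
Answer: -4405142465/52401 ≈ -84066.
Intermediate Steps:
f(o) = -13 + 2*o² (f(o) = -9 + ((o² + o*o) - 4) = -9 + ((o² + o²) - 4) = -9 + (2*o² - 4) = -9 + (-4 + 2*o²) = -13 + 2*o²)
b = -104801/52401 (b = -2 + 1/(500580 - 448179) = -2 + 1/52401 = -104801/52401 ≈ -2.0000)
r = -84064 (r = -1184*(6*2 + (-13 + 2*6²)) = -1184*(12 + (-13 + 2*36)) = -1184*(12 + (-13 + 72)) = -1184*(12 + 59) = -1184*71 = -84064)
b + r = -104801/52401 - 84064 = -4405142465/52401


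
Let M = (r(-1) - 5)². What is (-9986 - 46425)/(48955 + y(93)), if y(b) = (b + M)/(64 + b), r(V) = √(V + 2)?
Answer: -8856527/7686044 ≈ -1.1523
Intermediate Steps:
r(V) = √(2 + V)
M = 16 (M = (√(2 - 1) - 5)² = (√1 - 5)² = (1 - 5)² = (-4)² = 16)
y(b) = (16 + b)/(64 + b) (y(b) = (b + 16)/(64 + b) = (16 + b)/(64 + b))
(-9986 - 46425)/(48955 + y(93)) = (-9986 - 46425)/(48955 + (16 + 93)/(64 + 93)) = -56411/(48955 + 109/157) = -56411/7686044/157 = -56411*157/7686044 = -8856527/7686044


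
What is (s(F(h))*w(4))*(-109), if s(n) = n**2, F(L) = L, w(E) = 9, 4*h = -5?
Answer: -24525/16 ≈ -1532.8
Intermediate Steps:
h = -5/4 (h = (1/4)*(-5) = -5/4 ≈ -1.2500)
(s(F(h))*w(4))*(-109) = ((-5/4)**2*9)*(-109) = ((25/16)*9)*(-109) = (225/16)*(-109) = -24525/16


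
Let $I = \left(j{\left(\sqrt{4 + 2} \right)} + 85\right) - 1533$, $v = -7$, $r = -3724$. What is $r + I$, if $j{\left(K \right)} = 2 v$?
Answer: $-5186$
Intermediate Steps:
$j{\left(K \right)} = -14$ ($j{\left(K \right)} = 2 \left(-7\right) = -14$)
$I = -1462$ ($I = \left(-14 + 85\right) - 1533 = 71 - 1533 = -1462$)
$r + I = -3724 - 1462 = -5186$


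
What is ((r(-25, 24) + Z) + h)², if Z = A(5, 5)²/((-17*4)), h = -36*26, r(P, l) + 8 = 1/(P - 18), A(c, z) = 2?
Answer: 476271135376/534361 ≈ 8.9129e+5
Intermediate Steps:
r(P, l) = -8 + 1/(-18 + P) (r(P, l) = -8 + 1/(P - 18) = -8 + 1/(-18 + P))
h = -936
Z = -1/17 (Z = 2²/((-17*4)) = 4/(-68) = 4*(-1/68) = -1/17 ≈ -0.058824)
((r(-25, 24) + Z) + h)² = (((145 - 8*(-25))/(-18 - 25) - 1/17) - 936)² = (((145 + 200)/(-43) - 1/17) - 936)² = ((-1/43*345 - 1/17) - 936)² = ((-345/43 - 1/17) - 936)² = (-5908/731 - 936)² = (-690124/731)² = 476271135376/534361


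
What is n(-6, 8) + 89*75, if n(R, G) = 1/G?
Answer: 53401/8 ≈ 6675.1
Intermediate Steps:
n(-6, 8) + 89*75 = 1/8 + 89*75 = ⅛ + 6675 = 53401/8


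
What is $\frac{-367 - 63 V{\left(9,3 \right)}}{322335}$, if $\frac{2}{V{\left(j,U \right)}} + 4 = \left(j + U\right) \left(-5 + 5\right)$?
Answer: $- \frac{671}{644670} \approx -0.0010408$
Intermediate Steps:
$V{\left(j,U \right)} = - \frac{1}{2}$ ($V{\left(j,U \right)} = \frac{2}{-4 + \left(j + U\right) \left(-5 + 5\right)} = \frac{2}{-4 + \left(U + j\right) 0} = \frac{2}{-4 + 0} = \frac{2}{-4} = 2 \left(- \frac{1}{4}\right) = - \frac{1}{2}$)
$\frac{-367 - 63 V{\left(9,3 \right)}}{322335} = \frac{-367 - - \frac{63}{2}}{322335} = \left(-367 + \frac{63}{2}\right) \frac{1}{322335} = \left(- \frac{671}{2}\right) \frac{1}{322335} = - \frac{671}{644670}$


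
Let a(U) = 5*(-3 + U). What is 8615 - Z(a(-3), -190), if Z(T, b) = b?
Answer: 8805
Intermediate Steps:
a(U) = -15 + 5*U
8615 - Z(a(-3), -190) = 8615 - 1*(-190) = 8615 + 190 = 8805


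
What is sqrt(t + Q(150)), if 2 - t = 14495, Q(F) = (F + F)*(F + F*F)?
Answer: sqrt(6780507) ≈ 2603.9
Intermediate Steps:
Q(F) = 2*F*(F + F**2) (Q(F) = (2*F)*(F + F**2) = 2*F*(F + F**2))
t = -14493 (t = 2 - 1*14495 = 2 - 14495 = -14493)
sqrt(t + Q(150)) = sqrt(-14493 + 2*150**2*(1 + 150)) = sqrt(-14493 + 2*22500*151) = sqrt(-14493 + 6795000) = sqrt(6780507)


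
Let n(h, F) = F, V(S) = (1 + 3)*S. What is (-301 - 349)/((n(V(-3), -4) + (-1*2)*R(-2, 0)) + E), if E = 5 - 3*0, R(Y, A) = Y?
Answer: -130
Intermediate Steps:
V(S) = 4*S
E = 5 (E = 5 + 0 = 5)
(-301 - 349)/((n(V(-3), -4) + (-1*2)*R(-2, 0)) + E) = (-301 - 349)/((-4 - 1*2*(-2)) + 5) = -650/((-4 - 2*(-2)) + 5) = -650/((-4 + 4) + 5) = -650/(0 + 5) = -650/5 = -650*⅕ = -130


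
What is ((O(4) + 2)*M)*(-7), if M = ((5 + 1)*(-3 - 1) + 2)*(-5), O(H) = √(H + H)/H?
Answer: -1540 - 385*√2 ≈ -2084.5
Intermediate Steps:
O(H) = √2/√H (O(H) = √(2*H)/H = (√2*√H)/H = √2/√H)
M = 110 (M = (6*(-4) + 2)*(-5) = (-24 + 2)*(-5) = -22*(-5) = 110)
((O(4) + 2)*M)*(-7) = ((√2/√4 + 2)*110)*(-7) = ((√2*(½) + 2)*110)*(-7) = ((√2/2 + 2)*110)*(-7) = ((2 + √2/2)*110)*(-7) = (220 + 55*√2)*(-7) = -1540 - 385*√2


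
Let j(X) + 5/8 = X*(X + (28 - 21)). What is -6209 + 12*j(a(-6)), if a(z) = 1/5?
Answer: -309961/50 ≈ -6199.2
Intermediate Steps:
a(z) = 1/5
j(X) = -5/8 + X*(7 + X) (j(X) = -5/8 + X*(X + (28 - 21)) = -5/8 + X*(X + 7) = -5/8 + X*(7 + X))
-6209 + 12*j(a(-6)) = -6209 + 12*(-5/8 + (1/5)**2 + 7*(1/5)) = -6209 + 12*(-5/8 + 1/25 + 7/5) = -6209 + 12*(163/200) = -6209 + 489/50 = -309961/50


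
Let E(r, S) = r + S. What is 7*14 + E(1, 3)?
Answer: 102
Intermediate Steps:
E(r, S) = S + r
7*14 + E(1, 3) = 7*14 + (3 + 1) = 98 + 4 = 102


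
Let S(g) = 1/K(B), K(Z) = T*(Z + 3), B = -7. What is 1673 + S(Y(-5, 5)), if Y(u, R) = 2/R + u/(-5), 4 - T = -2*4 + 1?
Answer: 73611/44 ≈ 1673.0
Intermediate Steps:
T = 11 (T = 4 - (-2*4 + 1) = 4 - (-8 + 1) = 4 - 1*(-7) = 4 + 7 = 11)
K(Z) = 33 + 11*Z (K(Z) = 11*(Z + 3) = 11*(3 + Z) = 33 + 11*Z)
Y(u, R) = 2/R - u/5 (Y(u, R) = 2/R + u*(-1/5) = 2/R - u/5)
S(g) = -1/44 (S(g) = 1/(33 + 11*(-7)) = 1/(33 - 77) = 1/(-44) = -1/44)
1673 + S(Y(-5, 5)) = 1673 - 1/44 = 73611/44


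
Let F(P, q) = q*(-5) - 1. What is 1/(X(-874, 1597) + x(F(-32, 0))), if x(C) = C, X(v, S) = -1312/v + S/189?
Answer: 82593/739280 ≈ 0.11172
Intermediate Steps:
X(v, S) = -1312/v + S/189 (X(v, S) = -1312/v + S*(1/189) = -1312/v + S/189)
F(P, q) = -1 - 5*q (F(P, q) = -5*q - 1 = -1 - 5*q)
1/(X(-874, 1597) + x(F(-32, 0))) = 1/((-1312/(-874) + (1/189)*1597) + (-1 - 5*0)) = 1/((-1312*(-1/874) + 1597/189) + (-1 + 0)) = 1/((656/437 + 1597/189) - 1) = 1/(821873/82593 - 1) = 1/(739280/82593) = 82593/739280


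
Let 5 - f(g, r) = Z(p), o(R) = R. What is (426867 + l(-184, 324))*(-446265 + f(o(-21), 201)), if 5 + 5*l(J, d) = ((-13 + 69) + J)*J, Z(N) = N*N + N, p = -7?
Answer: -963067052364/5 ≈ -1.9261e+11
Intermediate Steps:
Z(N) = N + N**2 (Z(N) = N**2 + N = N + N**2)
l(J, d) = -1 + J*(56 + J)/5 (l(J, d) = -1 + (((-13 + 69) + J)*J)/5 = -1 + ((56 + J)*J)/5 = -1 + (J*(56 + J))/5 = -1 + J*(56 + J)/5)
f(g, r) = -37 (f(g, r) = 5 - (-7)*(1 - 7) = 5 - (-7)*(-6) = 5 - 1*42 = 5 - 42 = -37)
(426867 + l(-184, 324))*(-446265 + f(o(-21), 201)) = (426867 + (-1 + (1/5)*(-184)**2 + (56/5)*(-184)))*(-446265 - 37) = (426867 + (-1 + (1/5)*33856 - 10304/5))*(-446302) = (426867 + (-1 + 33856/5 - 10304/5))*(-446302) = (426867 + 23547/5)*(-446302) = (2157882/5)*(-446302) = -963067052364/5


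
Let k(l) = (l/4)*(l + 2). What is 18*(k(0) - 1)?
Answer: -18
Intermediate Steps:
k(l) = l*(2 + l)/4 (k(l) = (l*(¼))*(2 + l) = (l/4)*(2 + l) = l*(2 + l)/4)
18*(k(0) - 1) = 18*((¼)*0*(2 + 0) - 1) = 18*((¼)*0*2 - 1) = 18*(0 - 1) = 18*(-1) = -18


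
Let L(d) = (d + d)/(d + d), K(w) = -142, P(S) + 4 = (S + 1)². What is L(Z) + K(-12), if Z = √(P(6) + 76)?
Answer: -141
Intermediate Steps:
P(S) = -4 + (1 + S)² (P(S) = -4 + (S + 1)² = -4 + (1 + S)²)
Z = 11 (Z = √((-4 + (1 + 6)²) + 76) = √((-4 + 7²) + 76) = √((-4 + 49) + 76) = √(45 + 76) = √121 = 11)
L(d) = 1 (L(d) = (2*d)/((2*d)) = (2*d)*(1/(2*d)) = 1)
L(Z) + K(-12) = 1 - 142 = -141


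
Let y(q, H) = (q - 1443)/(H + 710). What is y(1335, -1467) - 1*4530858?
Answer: -3429859398/757 ≈ -4.5309e+6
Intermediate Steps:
y(q, H) = (-1443 + q)/(710 + H)
y(1335, -1467) - 1*4530858 = (-1443 + 1335)/(710 - 1467) - 1*4530858 = -108/(-757) - 4530858 = -1/757*(-108) - 4530858 = 108/757 - 4530858 = -3429859398/757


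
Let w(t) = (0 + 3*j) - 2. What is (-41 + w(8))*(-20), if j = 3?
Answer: 680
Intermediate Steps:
w(t) = 7 (w(t) = (0 + 3*3) - 2 = (0 + 9) - 2 = 9 - 2 = 7)
(-41 + w(8))*(-20) = (-41 + 7)*(-20) = -34*(-20) = 680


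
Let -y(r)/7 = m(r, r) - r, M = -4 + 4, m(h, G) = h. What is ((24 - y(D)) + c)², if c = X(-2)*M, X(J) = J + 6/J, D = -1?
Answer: 576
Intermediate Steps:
M = 0
y(r) = 0 (y(r) = -7*(r - r) = -7*0 = 0)
c = 0 (c = (-2 + 6/(-2))*0 = (-2 + 6*(-½))*0 = (-2 - 3)*0 = -5*0 = 0)
((24 - y(D)) + c)² = ((24 - 1*0) + 0)² = ((24 + 0) + 0)² = (24 + 0)² = 24² = 576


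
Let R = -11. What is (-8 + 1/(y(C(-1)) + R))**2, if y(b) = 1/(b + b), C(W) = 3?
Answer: 276676/4225 ≈ 65.485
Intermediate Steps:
y(b) = 1/(2*b)
(-8 + 1/(y(C(-1)) + R))**2 = (-8 + 1/((1/2)/3 - 11))**2 = (-8 + 1/((1/2)*(1/3) - 11))**2 = (-8 + 1/(1/6 - 11))**2 = (-8 + 1/(-65/6))**2 = (-8 - 6/65)**2 = (-526/65)**2 = 276676/4225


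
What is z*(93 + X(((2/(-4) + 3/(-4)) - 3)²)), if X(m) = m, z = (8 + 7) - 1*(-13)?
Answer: 12439/4 ≈ 3109.8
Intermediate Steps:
z = 28 (z = 15 + 13 = 28)
z*(93 + X(((2/(-4) + 3/(-4)) - 3)²)) = 28*(93 + ((2/(-4) + 3/(-4)) - 3)²) = 28*(93 + ((2*(-¼) + 3*(-¼)) - 3)²) = 28*(93 + ((-½ - ¾) - 3)²) = 28*(93 + (-5/4 - 3)²) = 28*(93 + (-17/4)²) = 28*(93 + 289/16) = 28*(1777/16) = 12439/4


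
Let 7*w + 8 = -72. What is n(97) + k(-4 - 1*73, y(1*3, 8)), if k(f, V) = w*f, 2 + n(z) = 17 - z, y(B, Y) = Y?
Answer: 798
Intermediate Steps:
w = -80/7 (w = -8/7 + (⅐)*(-72) = -8/7 - 72/7 = -80/7 ≈ -11.429)
n(z) = 15 - z (n(z) = -2 + (17 - z) = 15 - z)
k(f, V) = -80*f/7
n(97) + k(-4 - 1*73, y(1*3, 8)) = (15 - 1*97) - 80*(-4 - 1*73)/7 = (15 - 97) - 80*(-4 - 73)/7 = -82 - 80/7*(-77) = -82 + 880 = 798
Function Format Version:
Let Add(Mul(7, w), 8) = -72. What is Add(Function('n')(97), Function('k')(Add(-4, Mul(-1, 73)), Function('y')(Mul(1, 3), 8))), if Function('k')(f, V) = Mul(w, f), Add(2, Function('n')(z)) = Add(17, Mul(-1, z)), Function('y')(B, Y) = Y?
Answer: 798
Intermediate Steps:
w = Rational(-80, 7) (w = Add(Rational(-8, 7), Mul(Rational(1, 7), -72)) = Add(Rational(-8, 7), Rational(-72, 7)) = Rational(-80, 7) ≈ -11.429)
Function('n')(z) = Add(15, Mul(-1, z)) (Function('n')(z) = Add(-2, Add(17, Mul(-1, z))) = Add(15, Mul(-1, z)))
Function('k')(f, V) = Mul(Rational(-80, 7), f)
Add(Function('n')(97), Function('k')(Add(-4, Mul(-1, 73)), Function('y')(Mul(1, 3), 8))) = Add(Add(15, Mul(-1, 97)), Mul(Rational(-80, 7), Add(-4, Mul(-1, 73)))) = Add(Add(15, -97), Mul(Rational(-80, 7), Add(-4, -73))) = Add(-82, Mul(Rational(-80, 7), -77)) = Add(-82, 880) = 798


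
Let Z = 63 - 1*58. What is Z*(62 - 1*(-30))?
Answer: 460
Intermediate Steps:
Z = 5 (Z = 63 - 58 = 5)
Z*(62 - 1*(-30)) = 5*(62 - 1*(-30)) = 5*(62 + 30) = 5*92 = 460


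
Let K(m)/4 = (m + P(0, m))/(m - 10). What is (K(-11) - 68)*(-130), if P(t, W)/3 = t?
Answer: 179920/21 ≈ 8567.6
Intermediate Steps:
P(t, W) = 3*t
K(m) = 4*m/(-10 + m) (K(m) = 4*((m + 3*0)/(m - 10)) = 4*((m + 0)/(-10 + m)) = 4*(m/(-10 + m)) = 4*m/(-10 + m))
(K(-11) - 68)*(-130) = (4*(-11)/(-10 - 11) - 68)*(-130) = (4*(-11)/(-21) - 68)*(-130) = (4*(-11)*(-1/21) - 68)*(-130) = (44/21 - 68)*(-130) = -1384/21*(-130) = 179920/21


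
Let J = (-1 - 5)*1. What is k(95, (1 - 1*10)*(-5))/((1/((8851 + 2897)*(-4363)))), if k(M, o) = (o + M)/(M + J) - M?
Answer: 4788741540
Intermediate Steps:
J = -6 (J = -6*1 = -6)
k(M, o) = -M + (M + o)/(-6 + M) (k(M, o) = (o + M)/(M - 6) - M = (M + o)/(-6 + M) - M = -M + (M + o)/(-6 + M))
k(95, (1 - 1*10)*(-5))/((1/((8851 + 2897)*(-4363)))) = (((1 - 1*10)*(-5) - 1*95² + 7*95)/(-6 + 95))/((1/((8851 + 2897)*(-4363)))) = (((1 - 10)*(-5) - 1*9025 + 665)/89)/((-1/4363/11748)) = ((-9*(-5) - 9025 + 665)/89)/(((1/11748)*(-1/4363))) = ((45 - 9025 + 665)/89)/(-1/51256524) = ((1/89)*(-8315))*(-51256524) = -8315/89*(-51256524) = 4788741540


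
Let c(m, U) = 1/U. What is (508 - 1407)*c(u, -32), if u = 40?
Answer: 899/32 ≈ 28.094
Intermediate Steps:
(508 - 1407)*c(u, -32) = (508 - 1407)/(-32) = -899*(-1/32) = 899/32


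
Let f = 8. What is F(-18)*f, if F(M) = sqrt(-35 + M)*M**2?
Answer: 2592*I*sqrt(53) ≈ 18870.0*I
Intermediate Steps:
F(M) = M**2*sqrt(-35 + M)
F(-18)*f = ((-18)**2*sqrt(-35 - 18))*8 = (324*sqrt(-53))*8 = (324*(I*sqrt(53)))*8 = (324*I*sqrt(53))*8 = 2592*I*sqrt(53)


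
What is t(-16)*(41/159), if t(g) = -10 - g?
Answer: 82/53 ≈ 1.5472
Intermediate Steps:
t(-16)*(41/159) = (-10 - 1*(-16))*(41/159) = (-10 + 16)*(41*(1/159)) = 6*(41/159) = 82/53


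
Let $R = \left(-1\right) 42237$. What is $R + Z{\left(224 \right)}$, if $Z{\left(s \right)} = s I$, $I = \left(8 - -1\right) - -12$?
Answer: $-37533$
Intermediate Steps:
$R = -42237$
$I = 21$ ($I = \left(8 + 1\right) + 12 = 9 + 12 = 21$)
$Z{\left(s \right)} = 21 s$ ($Z{\left(s \right)} = s 21 = 21 s$)
$R + Z{\left(224 \right)} = -42237 + 21 \cdot 224 = -42237 + 4704 = -37533$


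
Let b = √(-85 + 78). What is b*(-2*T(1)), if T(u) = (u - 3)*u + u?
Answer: 2*I*√7 ≈ 5.2915*I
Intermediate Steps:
T(u) = u + u*(-3 + u) (T(u) = (-3 + u)*u + u = u*(-3 + u) + u = u + u*(-3 + u))
b = I*√7 (b = √(-7) = I*√7 ≈ 2.6458*I)
b*(-2*T(1)) = (I*√7)*(-2*(-2 + 1)) = (I*√7)*(-2*(-1)) = (I*√7)*2 = 2*I*√7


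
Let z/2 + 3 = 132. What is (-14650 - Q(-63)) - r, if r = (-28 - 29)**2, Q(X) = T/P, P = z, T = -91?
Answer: -4617851/258 ≈ -17899.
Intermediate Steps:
z = 258 (z = -6 + 2*132 = -6 + 264 = 258)
P = 258
Q(X) = -91/258
r = 3249 (r = (-57)**2 = 3249)
(-14650 - Q(-63)) - r = (-14650 - 1*(-91/258)) - 1*3249 = (-14650 + 91/258) - 3249 = -3779609/258 - 3249 = -4617851/258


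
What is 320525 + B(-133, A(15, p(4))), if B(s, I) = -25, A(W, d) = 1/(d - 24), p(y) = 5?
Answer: 320500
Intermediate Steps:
A(W, d) = 1/(-24 + d)
320525 + B(-133, A(15, p(4))) = 320525 - 25 = 320500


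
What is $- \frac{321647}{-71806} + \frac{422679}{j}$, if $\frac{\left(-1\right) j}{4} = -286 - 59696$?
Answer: $\frac{17920501615}{2871378328} \approx 6.2411$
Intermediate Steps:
$j = 239928$ ($j = - 4 \left(-286 - 59696\right) = \left(-4\right) \left(-59982\right) = 239928$)
$- \frac{321647}{-71806} + \frac{422679}{j} = - \frac{321647}{-71806} + \frac{422679}{239928} = \left(-321647\right) \left(- \frac{1}{71806}\right) + 422679 \cdot \frac{1}{239928} = \frac{321647}{71806} + \frac{140893}{79976} = \frac{17920501615}{2871378328}$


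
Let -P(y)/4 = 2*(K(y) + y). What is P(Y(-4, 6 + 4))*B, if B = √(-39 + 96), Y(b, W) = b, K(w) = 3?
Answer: 8*√57 ≈ 60.399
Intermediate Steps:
P(y) = -24 - 8*y (P(y) = -8*(3 + y) = -4*(6 + 2*y) = -24 - 8*y)
B = √57 ≈ 7.5498
P(Y(-4, 6 + 4))*B = (-24 - 8*(-4))*√57 = (-24 + 32)*√57 = 8*√57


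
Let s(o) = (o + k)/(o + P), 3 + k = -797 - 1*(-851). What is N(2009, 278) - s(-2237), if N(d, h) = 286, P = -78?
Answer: 659904/2315 ≈ 285.06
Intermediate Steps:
k = 51 (k = -3 + (-797 - 1*(-851)) = -3 + (-797 + 851) = -3 + 54 = 51)
s(o) = (51 + o)/(-78 + o) (s(o) = (o + 51)/(o - 78) = (51 + o)/(-78 + o))
N(2009, 278) - s(-2237) = 286 - (51 - 2237)/(-78 - 2237) = 286 - (-2186)/(-2315) = 286 - (-1)*(-2186)/2315 = 286 - 1*2186/2315 = 286 - 2186/2315 = 659904/2315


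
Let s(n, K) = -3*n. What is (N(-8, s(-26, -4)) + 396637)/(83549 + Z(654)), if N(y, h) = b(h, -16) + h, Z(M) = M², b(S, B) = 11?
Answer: 396726/511265 ≈ 0.77597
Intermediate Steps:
N(y, h) = 11 + h
(N(-8, s(-26, -4)) + 396637)/(83549 + Z(654)) = ((11 - 3*(-26)) + 396637)/(83549 + 654²) = ((11 + 78) + 396637)/(83549 + 427716) = (89 + 396637)/511265 = 396726*(1/511265) = 396726/511265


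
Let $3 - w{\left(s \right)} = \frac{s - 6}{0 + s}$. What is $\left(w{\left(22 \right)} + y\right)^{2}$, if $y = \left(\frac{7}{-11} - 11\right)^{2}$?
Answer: $\frac{277522281}{14641} \approx 18955.0$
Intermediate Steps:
$y = \frac{16384}{121}$ ($y = \left(7 \left(- \frac{1}{11}\right) - 11\right)^{2} = \left(- \frac{7}{11} - 11\right)^{2} = \left(- \frac{128}{11}\right)^{2} = \frac{16384}{121} \approx 135.41$)
$w{\left(s \right)} = 3 - \frac{-6 + s}{s}$ ($w{\left(s \right)} = 3 - \frac{s - 6}{0 + s} = 3 - \frac{-6 + s}{s}$)
$\left(w{\left(22 \right)} + y\right)^{2} = \left(\left(2 + \frac{6}{22}\right) + \frac{16384}{121}\right)^{2} = \left(\left(2 + 6 \cdot \frac{1}{22}\right) + \frac{16384}{121}\right)^{2} = \left(\left(2 + \frac{3}{11}\right) + \frac{16384}{121}\right)^{2} = \left(\frac{25}{11} + \frac{16384}{121}\right)^{2} = \left(\frac{16659}{121}\right)^{2} = \frac{277522281}{14641}$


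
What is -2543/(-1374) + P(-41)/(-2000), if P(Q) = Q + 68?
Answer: 2524451/1374000 ≈ 1.8373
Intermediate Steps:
P(Q) = 68 + Q
-2543/(-1374) + P(-41)/(-2000) = -2543/(-1374) + (68 - 41)/(-2000) = -2543*(-1/1374) + 27*(-1/2000) = 2543/1374 - 27/2000 = 2524451/1374000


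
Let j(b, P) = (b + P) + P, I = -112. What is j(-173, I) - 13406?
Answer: -13803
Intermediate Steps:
j(b, P) = b + 2*P (j(b, P) = (P + b) + P = b + 2*P)
j(-173, I) - 13406 = (-173 + 2*(-112)) - 13406 = (-173 - 224) - 13406 = -397 - 13406 = -13803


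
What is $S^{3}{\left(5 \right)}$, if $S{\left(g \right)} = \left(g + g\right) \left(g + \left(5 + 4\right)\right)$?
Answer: $2744000$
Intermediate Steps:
$S{\left(g \right)} = 2 g \left(9 + g\right)$ ($S{\left(g \right)} = 2 g \left(g + 9\right) = 2 g \left(9 + g\right)$)
$S^{3}{\left(5 \right)} = \left(2 \cdot 5 \left(9 + 5\right)\right)^{3} = \left(2 \cdot 5 \cdot 14\right)^{3} = 140^{3} = 2744000$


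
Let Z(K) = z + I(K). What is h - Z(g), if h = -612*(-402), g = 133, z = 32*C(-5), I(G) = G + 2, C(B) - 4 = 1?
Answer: 245729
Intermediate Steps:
C(B) = 5 (C(B) = 4 + 1 = 5)
I(G) = 2 + G
z = 160 (z = 32*5 = 160)
Z(K) = 162 + K (Z(K) = 160 + (2 + K) = 162 + K)
h = 246024
h - Z(g) = 246024 - (162 + 133) = 246024 - 1*295 = 246024 - 295 = 245729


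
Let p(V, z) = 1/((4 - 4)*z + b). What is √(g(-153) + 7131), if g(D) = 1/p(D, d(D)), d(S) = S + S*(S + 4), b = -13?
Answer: √7118 ≈ 84.368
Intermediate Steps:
d(S) = S + S*(4 + S)
p(V, z) = -1/13 (p(V, z) = 1/((4 - 4)*z - 13) = 1/(0*z - 13) = 1/(0 - 13) = 1/(-13) = -1/13)
g(D) = -13 (g(D) = 1/(-1/13) = -13)
√(g(-153) + 7131) = √(-13 + 7131) = √7118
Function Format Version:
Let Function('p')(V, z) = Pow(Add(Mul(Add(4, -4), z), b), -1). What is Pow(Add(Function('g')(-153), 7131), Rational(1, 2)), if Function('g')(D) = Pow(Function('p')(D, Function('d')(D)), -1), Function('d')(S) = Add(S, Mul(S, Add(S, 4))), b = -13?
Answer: Pow(7118, Rational(1, 2)) ≈ 84.368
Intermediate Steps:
Function('d')(S) = Add(S, Mul(S, Add(4, S)))
Function('p')(V, z) = Rational(-1, 13) (Function('p')(V, z) = Pow(Add(Mul(Add(4, -4), z), -13), -1) = Pow(Add(Mul(0, z), -13), -1) = Pow(Add(0, -13), -1) = Pow(-13, -1) = Rational(-1, 13))
Function('g')(D) = -13 (Function('g')(D) = Pow(Rational(-1, 13), -1) = -13)
Pow(Add(Function('g')(-153), 7131), Rational(1, 2)) = Pow(Add(-13, 7131), Rational(1, 2)) = Pow(7118, Rational(1, 2))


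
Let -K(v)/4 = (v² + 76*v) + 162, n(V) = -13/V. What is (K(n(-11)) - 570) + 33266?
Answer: 3833660/121 ≈ 31683.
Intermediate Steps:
K(v) = -648 - 304*v - 4*v² (K(v) = -4*((v² + 76*v) + 162) = -4*(162 + v² + 76*v) = -648 - 304*v - 4*v²)
(K(n(-11)) - 570) + 33266 = ((-648 - (-3952)/(-11) - 4*(-13/(-11))²) - 570) + 33266 = ((-648 - (-3952)*(-1)/11 - 4*(-13*(-1/11))²) - 570) + 33266 = ((-648 - 304*13/11 - 4*(13/11)²) - 570) + 33266 = ((-648 - 3952/11 - 4*169/121) - 570) + 33266 = ((-648 - 3952/11 - 676/121) - 570) + 33266 = (-122556/121 - 570) + 33266 = -191526/121 + 33266 = 3833660/121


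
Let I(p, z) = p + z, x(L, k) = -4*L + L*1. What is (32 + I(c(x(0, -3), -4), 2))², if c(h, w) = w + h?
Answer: 900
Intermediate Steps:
x(L, k) = -3*L (x(L, k) = -4*L + L = -3*L)
c(h, w) = h + w
(32 + I(c(x(0, -3), -4), 2))² = (32 + ((-3*0 - 4) + 2))² = (32 + ((0 - 4) + 2))² = (32 + (-4 + 2))² = (32 - 2)² = 30² = 900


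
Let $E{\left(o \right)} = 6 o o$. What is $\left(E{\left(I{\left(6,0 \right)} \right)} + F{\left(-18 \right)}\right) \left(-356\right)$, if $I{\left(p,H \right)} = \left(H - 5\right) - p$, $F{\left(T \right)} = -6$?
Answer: $-256320$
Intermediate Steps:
$I{\left(p,H \right)} = -5 + H - p$ ($I{\left(p,H \right)} = \left(H - 5\right) - p = \left(-5 + H\right) - p = -5 + H - p$)
$E{\left(o \right)} = 6 o^{2}$
$\left(E{\left(I{\left(6,0 \right)} \right)} + F{\left(-18 \right)}\right) \left(-356\right) = \left(6 \left(-5 + 0 - 6\right)^{2} - 6\right) \left(-356\right) = \left(6 \left(-11\right)^{2} - 6\right) \left(-356\right) = \left(6 \cdot 121 - 6\right) \left(-356\right) = \left(726 - 6\right) \left(-356\right) = 720 \left(-356\right) = -256320$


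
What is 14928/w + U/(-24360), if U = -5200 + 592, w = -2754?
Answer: -2437192/465885 ≈ -5.2313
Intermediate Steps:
U = -4608
14928/w + U/(-24360) = 14928/(-2754) - 4608/(-24360) = 14928*(-1/2754) - 4608*(-1/24360) = -2488/459 + 192/1015 = -2437192/465885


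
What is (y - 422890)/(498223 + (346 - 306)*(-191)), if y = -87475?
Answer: -510365/490583 ≈ -1.0403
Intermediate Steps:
(y - 422890)/(498223 + (346 - 306)*(-191)) = (-87475 - 422890)/(498223 + (346 - 306)*(-191)) = -510365/(498223 + 40*(-191)) = -510365/(498223 - 7640) = -510365/490583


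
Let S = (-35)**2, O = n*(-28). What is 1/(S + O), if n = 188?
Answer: -1/4039 ≈ -0.00024759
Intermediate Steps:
O = -5264 (O = 188*(-28) = -5264)
S = 1225
1/(S + O) = 1/(1225 - 5264) = 1/(-4039) = -1/4039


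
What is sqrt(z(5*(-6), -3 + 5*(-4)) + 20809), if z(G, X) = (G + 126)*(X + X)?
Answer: 13*sqrt(97) ≈ 128.04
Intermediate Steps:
z(G, X) = 2*X*(126 + G) (z(G, X) = (126 + G)*(2*X) = 2*X*(126 + G))
sqrt(z(5*(-6), -3 + 5*(-4)) + 20809) = sqrt(2*(-3 + 5*(-4))*(126 + 5*(-6)) + 20809) = sqrt(2*(-3 - 20)*(126 - 30) + 20809) = sqrt(2*(-23)*96 + 20809) = sqrt(-4416 + 20809) = sqrt(16393) = 13*sqrt(97)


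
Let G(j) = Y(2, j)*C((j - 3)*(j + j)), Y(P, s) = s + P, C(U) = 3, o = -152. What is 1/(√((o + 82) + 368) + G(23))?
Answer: 75/5327 - √298/5327 ≈ 0.010839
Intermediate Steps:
Y(P, s) = P + s
G(j) = 6 + 3*j (G(j) = (2 + j)*3 = 6 + 3*j)
1/(√((o + 82) + 368) + G(23)) = 1/(√((-152 + 82) + 368) + (6 + 3*23)) = 1/(√(-70 + 368) + (6 + 69)) = 1/(√298 + 75) = 1/(75 + √298)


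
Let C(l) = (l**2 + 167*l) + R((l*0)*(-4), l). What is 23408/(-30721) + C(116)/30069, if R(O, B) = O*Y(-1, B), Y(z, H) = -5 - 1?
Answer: 304653836/923749749 ≈ 0.32980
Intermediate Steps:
Y(z, H) = -6
R(O, B) = -6*O (R(O, B) = O*(-6) = -6*O)
C(l) = l**2 + 167*l (C(l) = (l**2 + 167*l) - 6*l*0*(-4) = (l**2 + 167*l) - 0*(-4) = (l**2 + 167*l) - 6*0 = (l**2 + 167*l) + 0 = l**2 + 167*l)
23408/(-30721) + C(116)/30069 = 23408/(-30721) + (116*(167 + 116))/30069 = 23408*(-1/30721) + (116*283)*(1/30069) = -23408/30721 + 32828*(1/30069) = -23408/30721 + 32828/30069 = 304653836/923749749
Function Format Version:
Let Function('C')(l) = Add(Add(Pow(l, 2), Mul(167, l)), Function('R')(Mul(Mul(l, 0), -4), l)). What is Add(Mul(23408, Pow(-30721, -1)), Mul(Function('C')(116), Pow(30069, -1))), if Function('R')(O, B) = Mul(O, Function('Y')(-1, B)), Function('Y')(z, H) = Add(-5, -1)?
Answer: Rational(304653836, 923749749) ≈ 0.32980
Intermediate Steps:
Function('Y')(z, H) = -6
Function('R')(O, B) = Mul(-6, O) (Function('R')(O, B) = Mul(O, -6) = Mul(-6, O))
Function('C')(l) = Add(Pow(l, 2), Mul(167, l)) (Function('C')(l) = Add(Add(Pow(l, 2), Mul(167, l)), Mul(-6, Mul(Mul(l, 0), -4))) = Add(Add(Pow(l, 2), Mul(167, l)), Mul(-6, Mul(0, -4))) = Add(Add(Pow(l, 2), Mul(167, l)), Mul(-6, 0)) = Add(Add(Pow(l, 2), Mul(167, l)), 0) = Add(Pow(l, 2), Mul(167, l)))
Add(Mul(23408, Pow(-30721, -1)), Mul(Function('C')(116), Pow(30069, -1))) = Add(Mul(23408, Pow(-30721, -1)), Mul(Mul(116, Add(167, 116)), Pow(30069, -1))) = Add(Mul(23408, Rational(-1, 30721)), Mul(Mul(116, 283), Rational(1, 30069))) = Add(Rational(-23408, 30721), Mul(32828, Rational(1, 30069))) = Add(Rational(-23408, 30721), Rational(32828, 30069)) = Rational(304653836, 923749749)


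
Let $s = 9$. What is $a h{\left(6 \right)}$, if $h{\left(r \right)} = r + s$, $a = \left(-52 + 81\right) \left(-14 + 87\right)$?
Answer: $31755$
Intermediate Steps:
$a = 2117$ ($a = 29 \cdot 73 = 2117$)
$h{\left(r \right)} = 9 + r$ ($h{\left(r \right)} = r + 9 = 9 + r$)
$a h{\left(6 \right)} = 2117 \left(9 + 6\right) = 2117 \cdot 15 = 31755$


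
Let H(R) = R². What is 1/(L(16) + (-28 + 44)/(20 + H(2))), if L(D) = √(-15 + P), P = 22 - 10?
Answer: 6/31 - 9*I*√3/31 ≈ 0.19355 - 0.50285*I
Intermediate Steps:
P = 12
L(D) = I*√3 (L(D) = √(-15 + 12) = √(-3) = I*√3)
1/(L(16) + (-28 + 44)/(20 + H(2))) = 1/(I*√3 + (-28 + 44)/(20 + 2²)) = 1/(I*√3 + 16/(20 + 4)) = 1/(I*√3 + 16/24) = 1/(I*√3 + (1/24)*16) = 1/(I*√3 + ⅔) = 1/(⅔ + I*√3)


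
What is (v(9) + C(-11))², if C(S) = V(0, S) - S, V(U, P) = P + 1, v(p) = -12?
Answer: 121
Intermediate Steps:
V(U, P) = 1 + P
C(S) = 1 (C(S) = (1 + S) - S = 1)
(v(9) + C(-11))² = (-12 + 1)² = (-11)² = 121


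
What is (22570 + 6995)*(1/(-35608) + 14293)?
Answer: 15046963152795/35608 ≈ 4.2257e+8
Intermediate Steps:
(22570 + 6995)*(1/(-35608) + 14293) = 29565*(-1/35608 + 14293) = 29565*(508945143/35608) = 15046963152795/35608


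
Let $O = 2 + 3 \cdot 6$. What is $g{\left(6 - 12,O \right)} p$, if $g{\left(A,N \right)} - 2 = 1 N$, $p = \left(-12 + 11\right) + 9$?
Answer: $176$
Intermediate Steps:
$O = 20$ ($O = 2 + 18 = 20$)
$p = 8$ ($p = -1 + 9 = 8$)
$g{\left(A,N \right)} = 2 + N$ ($g{\left(A,N \right)} = 2 + 1 N = 2 + N$)
$g{\left(6 - 12,O \right)} p = \left(2 + 20\right) 8 = 22 \cdot 8 = 176$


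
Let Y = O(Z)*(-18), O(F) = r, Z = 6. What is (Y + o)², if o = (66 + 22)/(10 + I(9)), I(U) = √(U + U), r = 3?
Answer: 3181924/1681 + 468336*√2/1681 ≈ 2286.9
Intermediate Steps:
O(F) = 3
I(U) = √2*√U (I(U) = √(2*U) = √2*√U)
Y = -54 (Y = 3*(-18) = -54)
o = 88/(10 + 3*√2) (o = (66 + 22)/(10 + √2*√9) = 88/(10 + √2*3) = 88/(10 + 3*√2) ≈ 6.1786)
(Y + o)² = (-54 + (440/41 - 132*√2/41))² = (-1774/41 - 132*√2/41)²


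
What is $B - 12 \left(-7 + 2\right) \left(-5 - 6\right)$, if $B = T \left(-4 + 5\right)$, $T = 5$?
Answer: $-655$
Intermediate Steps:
$B = 5$ ($B = 5 \left(-4 + 5\right) = 5 \cdot 1 = 5$)
$B - 12 \left(-7 + 2\right) \left(-5 - 6\right) = 5 - 12 \left(-7 + 2\right) \left(-5 - 6\right) = 5 - 12 \left(\left(-5\right) \left(-11\right)\right) = 5 - 660 = -655$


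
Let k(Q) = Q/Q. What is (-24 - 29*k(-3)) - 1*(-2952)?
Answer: 2899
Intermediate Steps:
k(Q) = 1
(-24 - 29*k(-3)) - 1*(-2952) = (-24 - 29*1) - 1*(-2952) = (-24 - 29) + 2952 = -53 + 2952 = 2899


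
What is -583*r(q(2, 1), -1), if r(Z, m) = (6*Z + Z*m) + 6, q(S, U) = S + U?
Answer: -12243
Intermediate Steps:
r(Z, m) = 6 + 6*Z + Z*m
-583*r(q(2, 1), -1) = -583*(6 + 6*(2 + 1) + (2 + 1)*(-1)) = -583*(6 + 6*3 + 3*(-1)) = -583*(6 + 18 - 3) = -583*21 = -12243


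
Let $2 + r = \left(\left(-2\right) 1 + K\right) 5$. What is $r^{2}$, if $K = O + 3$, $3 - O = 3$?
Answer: $9$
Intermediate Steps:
$O = 0$ ($O = 3 - 3 = 0$)
$K = 3$ ($K = 0 + 3 = 3$)
$r = 3$ ($r = -2 + \left(\left(-2\right) 1 + 3\right) 5 = -2 + \left(-2 + 3\right) 5 = -2 + 1 \cdot 5 = -2 + 5 = 3$)
$r^{2} = 3^{2} = 9$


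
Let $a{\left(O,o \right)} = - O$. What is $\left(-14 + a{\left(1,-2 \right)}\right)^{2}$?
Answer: $225$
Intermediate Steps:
$\left(-14 + a{\left(1,-2 \right)}\right)^{2} = \left(-14 - 1\right)^{2} = \left(-15\right)^{2} = 225$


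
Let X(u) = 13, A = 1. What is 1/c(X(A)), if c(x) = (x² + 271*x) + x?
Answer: 1/3705 ≈ 0.00026991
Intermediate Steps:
c(x) = x² + 272*x
1/c(X(A)) = 1/(13*(272 + 13)) = 1/(13*285) = 1/3705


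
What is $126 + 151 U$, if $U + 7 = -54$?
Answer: $-9085$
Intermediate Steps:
$U = -61$ ($U = -7 - 54 = -61$)
$126 + 151 U = 126 + 151 \left(-61\right) = 126 - 9211 = -9085$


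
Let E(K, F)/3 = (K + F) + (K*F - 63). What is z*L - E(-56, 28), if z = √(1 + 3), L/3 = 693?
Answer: 9135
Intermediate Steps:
L = 2079 (L = 3*693 = 2079)
z = 2 (z = √4 = 2)
E(K, F) = -189 + 3*F + 3*K + 3*F*K (E(K, F) = 3*((K + F) + (K*F - 63)) = 3*((F + K) + (F*K - 63)) = 3*((F + K) + (-63 + F*K)) = 3*(-63 + F + K + F*K) = -189 + 3*F + 3*K + 3*F*K)
z*L - E(-56, 28) = 2*2079 - (-189 + 3*28 + 3*(-56) + 3*28*(-56)) = 4158 - (-189 + 84 - 168 - 4704) = 4158 - 1*(-4977) = 4158 + 4977 = 9135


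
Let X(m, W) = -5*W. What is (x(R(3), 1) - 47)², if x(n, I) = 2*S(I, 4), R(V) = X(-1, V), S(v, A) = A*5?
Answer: 49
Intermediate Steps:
S(v, A) = 5*A
R(V) = -5*V
x(n, I) = 40 (x(n, I) = 2*(5*4) = 2*20 = 40)
(x(R(3), 1) - 47)² = (40 - 47)² = (-7)² = 49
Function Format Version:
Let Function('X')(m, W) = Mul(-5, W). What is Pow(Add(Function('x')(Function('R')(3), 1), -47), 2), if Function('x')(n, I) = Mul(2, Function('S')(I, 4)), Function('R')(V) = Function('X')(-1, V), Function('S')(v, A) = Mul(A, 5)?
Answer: 49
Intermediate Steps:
Function('S')(v, A) = Mul(5, A)
Function('R')(V) = Mul(-5, V)
Function('x')(n, I) = 40 (Function('x')(n, I) = Mul(2, Mul(5, 4)) = Mul(2, 20) = 40)
Pow(Add(Function('x')(Function('R')(3), 1), -47), 2) = Pow(Add(40, -47), 2) = Pow(-7, 2) = 49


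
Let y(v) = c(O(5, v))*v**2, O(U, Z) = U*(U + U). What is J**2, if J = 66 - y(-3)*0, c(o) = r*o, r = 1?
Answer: 4356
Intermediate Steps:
O(U, Z) = 2*U**2 (O(U, Z) = U*(2*U) = 2*U**2)
c(o) = o (c(o) = 1*o = o)
y(v) = 50*v**2 (y(v) = (2*5**2)*v**2 = (2*25)*v**2 = 50*v**2)
J = 66 (J = 66 - (50*(-3)**2)*0 = 66 - (50*9)*0 = 66 - 450*0 = 66 - 0 = 66 - 1*0 = 66 + 0 = 66)
J**2 = 66**2 = 4356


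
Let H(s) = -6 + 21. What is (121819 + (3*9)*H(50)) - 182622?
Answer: -60398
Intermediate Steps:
H(s) = 15
(121819 + (3*9)*H(50)) - 182622 = (121819 + (3*9)*15) - 182622 = (121819 + 27*15) - 182622 = (121819 + 405) - 182622 = 122224 - 182622 = -60398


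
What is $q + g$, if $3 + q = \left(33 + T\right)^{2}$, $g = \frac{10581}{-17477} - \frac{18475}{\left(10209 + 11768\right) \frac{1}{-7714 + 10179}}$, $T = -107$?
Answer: $\frac{1305985263705}{384092029} \approx 3400.2$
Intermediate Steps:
$g = - \frac{796150411012}{384092029}$ ($g = 10581 \left(- \frac{1}{17477}\right) - \frac{18475}{21977 \cdot \frac{1}{2465}} = - \frac{10581}{17477} - \frac{18475}{21977 \cdot \frac{1}{2465}} = - \frac{10581}{17477} - \frac{18475}{\frac{21977}{2465}} = - \frac{10581}{17477} - \frac{45540875}{21977} = - \frac{796150411012}{384092029} \approx -2072.8$)
$q = 5473$ ($q = -3 + \left(33 - 107\right)^{2} = -3 + \left(-74\right)^{2} = -3 + 5476 = 5473$)
$q + g = 5473 - \frac{796150411012}{384092029} = \frac{1305985263705}{384092029}$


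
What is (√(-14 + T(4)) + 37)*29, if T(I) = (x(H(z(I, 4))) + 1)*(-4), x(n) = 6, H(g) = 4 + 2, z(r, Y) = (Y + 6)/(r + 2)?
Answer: 1073 + 29*I*√42 ≈ 1073.0 + 187.94*I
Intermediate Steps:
z(r, Y) = (6 + Y)/(2 + r)
H(g) = 6
T(I) = -28 (T(I) = (6 + 1)*(-4) = 7*(-4) = -28)
(√(-14 + T(4)) + 37)*29 = (√(-14 - 28) + 37)*29 = (√(-42) + 37)*29 = (I*√42 + 37)*29 = (37 + I*√42)*29 = 1073 + 29*I*√42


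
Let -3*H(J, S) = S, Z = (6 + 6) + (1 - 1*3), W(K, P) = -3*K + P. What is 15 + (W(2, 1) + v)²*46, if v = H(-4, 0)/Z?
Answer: 1165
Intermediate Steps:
W(K, P) = P - 3*K
Z = 10 (Z = 12 + (1 - 3) = 12 - 2 = 10)
H(J, S) = -S/3
v = 0 (v = -⅓*0/10 = 0*(⅒) = 0)
15 + (W(2, 1) + v)²*46 = 15 + ((1 - 3*2) + 0)²*46 = 15 + ((1 - 6) + 0)²*46 = 15 + (-5 + 0)²*46 = 15 + (-5)²*46 = 15 + 25*46 = 15 + 1150 = 1165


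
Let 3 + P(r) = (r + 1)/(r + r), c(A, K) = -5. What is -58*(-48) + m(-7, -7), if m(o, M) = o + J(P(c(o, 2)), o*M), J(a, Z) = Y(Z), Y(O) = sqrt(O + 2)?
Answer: 2777 + sqrt(51) ≈ 2784.1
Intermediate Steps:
Y(O) = sqrt(2 + O)
P(r) = -3 + (1 + r)/(2*r) (P(r) = -3 + (r + 1)/(r + r) = -3 + (1 + r)/((2*r)) = -3 + (1 + r)*(1/(2*r)) = -3 + (1 + r)/(2*r))
J(a, Z) = sqrt(2 + Z)
m(o, M) = o + sqrt(2 + M*o) (m(o, M) = o + sqrt(2 + o*M) = o + sqrt(2 + M*o))
-58*(-48) + m(-7, -7) = -58*(-48) + (-7 + sqrt(2 - 7*(-7))) = 2784 + (-7 + sqrt(2 + 49)) = 2784 + (-7 + sqrt(51)) = 2777 + sqrt(51)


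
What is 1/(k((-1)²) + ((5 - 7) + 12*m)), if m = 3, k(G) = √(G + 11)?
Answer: 17/572 - √3/572 ≈ 0.026692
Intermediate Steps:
k(G) = √(11 + G)
1/(k((-1)²) + ((5 - 7) + 12*m)) = 1/(√(11 + (-1)²) + ((5 - 7) + 12*3)) = 1/(√(11 + 1) + (-2 + 36)) = 1/(√12 + 34) = 1/(2*√3 + 34) = 1/(34 + 2*√3)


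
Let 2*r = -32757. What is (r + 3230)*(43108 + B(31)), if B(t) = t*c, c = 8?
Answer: -570066366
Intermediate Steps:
r = -32757/2 (r = (1/2)*(-32757) = -32757/2 ≈ -16379.)
B(t) = 8*t (B(t) = t*8 = 8*t)
(r + 3230)*(43108 + B(31)) = (-32757/2 + 3230)*(43108 + 8*31) = -26297*(43108 + 248)/2 = -26297/2*43356 = -570066366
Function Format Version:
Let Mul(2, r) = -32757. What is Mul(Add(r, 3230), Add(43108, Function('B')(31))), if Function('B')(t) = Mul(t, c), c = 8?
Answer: -570066366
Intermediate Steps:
r = Rational(-32757, 2) (r = Mul(Rational(1, 2), -32757) = Rational(-32757, 2) ≈ -16379.)
Function('B')(t) = Mul(8, t) (Function('B')(t) = Mul(t, 8) = Mul(8, t))
Mul(Add(r, 3230), Add(43108, Function('B')(31))) = Mul(Add(Rational(-32757, 2), 3230), Add(43108, Mul(8, 31))) = Mul(Rational(-26297, 2), Add(43108, 248)) = Mul(Rational(-26297, 2), 43356) = -570066366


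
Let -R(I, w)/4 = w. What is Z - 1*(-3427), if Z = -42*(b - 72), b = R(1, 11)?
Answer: 8299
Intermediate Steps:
R(I, w) = -4*w
b = -44 (b = -4*11 = -44)
Z = 4872 (Z = -42*(-44 - 72) = -42*(-116) = 4872)
Z - 1*(-3427) = 4872 - 1*(-3427) = 4872 + 3427 = 8299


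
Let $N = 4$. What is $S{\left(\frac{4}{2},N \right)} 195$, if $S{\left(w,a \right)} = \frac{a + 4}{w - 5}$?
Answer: $-520$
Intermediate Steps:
$S{\left(w,a \right)} = \frac{4 + a}{-5 + w}$
$S{\left(\frac{4}{2},N \right)} 195 = \frac{4 + 4}{-5 + \frac{4}{2}} \cdot 195 = \frac{1}{-5 + 4 \cdot \frac{1}{2}} \cdot 8 \cdot 195 = \frac{1}{-5 + 2} \cdot 8 \cdot 195 = \frac{1}{-3} \cdot 8 \cdot 195 = \left(- \frac{1}{3}\right) 8 \cdot 195 = \left(- \frac{8}{3}\right) 195 = -520$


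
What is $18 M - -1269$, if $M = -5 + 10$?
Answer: $1359$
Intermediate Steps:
$M = 5$
$18 M - -1269 = 18 \cdot 5 - -1269 = 90 + 1269 = 1359$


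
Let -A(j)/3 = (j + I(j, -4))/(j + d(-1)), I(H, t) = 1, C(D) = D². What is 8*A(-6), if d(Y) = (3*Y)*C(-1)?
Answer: -40/3 ≈ -13.333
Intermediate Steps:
d(Y) = 3*Y (d(Y) = (3*Y)*(-1)² = (3*Y)*1 = 3*Y)
A(j) = -3*(1 + j)/(-3 + j) (A(j) = -3*(j + 1)/(j + 3*(-1)) = -3*(1 + j)/(j - 3) = -3*(1 + j)/(-3 + j))
8*A(-6) = 8*(3*(-1 - 1*(-6))/(-3 - 6)) = 8*(3*(-1 + 6)/(-9)) = 8*(3*(-⅑)*5) = 8*(-5/3) = -40/3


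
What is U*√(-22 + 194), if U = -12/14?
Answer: -12*√43/7 ≈ -11.241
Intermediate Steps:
U = -6/7 (U = -12*1/14 = -6/7 ≈ -0.85714)
U*√(-22 + 194) = -6*√(-22 + 194)/7 = -12*√43/7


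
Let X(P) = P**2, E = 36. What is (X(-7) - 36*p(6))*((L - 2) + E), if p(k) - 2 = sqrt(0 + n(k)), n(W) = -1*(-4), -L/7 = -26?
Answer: -20520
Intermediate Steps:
L = 182 (L = -7*(-26) = 182)
n(W) = 4
p(k) = 4 (p(k) = 2 + sqrt(0 + 4) = 2 + sqrt(4) = 2 + 2 = 4)
(X(-7) - 36*p(6))*((L - 2) + E) = ((-7)**2 - 36*4)*((182 - 2) + 36) = (49 - 144)*(180 + 36) = -95*216 = -20520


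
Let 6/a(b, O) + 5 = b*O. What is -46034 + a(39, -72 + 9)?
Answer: -56667857/1231 ≈ -46034.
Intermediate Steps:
a(b, O) = 6/(-5 + O*b) (a(b, O) = 6/(-5 + b*O) = 6/(-5 + O*b))
-46034 + a(39, -72 + 9) = -46034 + 6/(-5 + (-72 + 9)*39) = -46034 + 6/(-5 - 63*39) = -46034 + 6/(-5 - 2457) = -46034 + 6/(-2462) = -46034 + 6*(-1/2462) = -46034 - 3/1231 = -56667857/1231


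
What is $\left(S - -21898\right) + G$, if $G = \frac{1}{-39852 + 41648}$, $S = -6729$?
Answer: $\frac{27243525}{1796} \approx 15169.0$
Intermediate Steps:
$G = \frac{1}{1796} \approx 0.00055679$
$\left(S - -21898\right) + G = \left(-6729 - -21898\right) + \frac{1}{1796} = \left(-6729 + 21898\right) + \frac{1}{1796} = 15169 + \frac{1}{1796} = \frac{27243525}{1796}$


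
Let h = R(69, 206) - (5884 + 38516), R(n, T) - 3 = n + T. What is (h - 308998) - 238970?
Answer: -592090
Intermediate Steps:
R(n, T) = 3 + T + n (R(n, T) = 3 + (n + T) = 3 + (T + n) = 3 + T + n)
h = -44122 (h = (3 + 206 + 69) - (5884 + 38516) = 278 - 1*44400 = 278 - 44400 = -44122)
(h - 308998) - 238970 = (-44122 - 308998) - 238970 = -353120 - 238970 = -592090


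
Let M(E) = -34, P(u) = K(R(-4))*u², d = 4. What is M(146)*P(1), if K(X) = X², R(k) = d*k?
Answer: -8704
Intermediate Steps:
R(k) = 4*k
P(u) = 256*u² (P(u) = (4*(-4))²*u² = (-16)²*u² = 256*u²)
M(146)*P(1) = -8704*1² = -8704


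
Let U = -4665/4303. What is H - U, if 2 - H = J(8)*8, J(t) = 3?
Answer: -90001/4303 ≈ -20.916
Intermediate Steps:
U = -4665/4303 (U = -4665*1/4303 = -4665/4303 ≈ -1.0841)
H = -22 (H = 2 - 3*8 = 2 - 1*24 = 2 - 24 = -22)
H - U = -22 - 1*(-4665/4303) = -22 + 4665/4303 = -90001/4303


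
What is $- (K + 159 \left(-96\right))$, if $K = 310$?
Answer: $14954$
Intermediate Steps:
$- (K + 159 \left(-96\right)) = - (310 + 159 \left(-96\right)) = - (310 - 15264) = \left(-1\right) \left(-14954\right) = 14954$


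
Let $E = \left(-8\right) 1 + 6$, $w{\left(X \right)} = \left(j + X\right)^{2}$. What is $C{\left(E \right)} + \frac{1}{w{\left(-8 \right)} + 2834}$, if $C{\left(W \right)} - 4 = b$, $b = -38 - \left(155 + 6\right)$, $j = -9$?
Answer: $- \frac{608984}{3123} \approx -195.0$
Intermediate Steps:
$w{\left(X \right)} = \left(-9 + X\right)^{2}$
$b = -199$ ($b = -38 - 161 = -199$)
$E = -2$ ($E = -8 + 6 = -2$)
$C{\left(W \right)} = -195$ ($C{\left(W \right)} = 4 - 199 = -195$)
$C{\left(E \right)} + \frac{1}{w{\left(-8 \right)} + 2834} = -195 + \frac{1}{\left(-9 - 8\right)^{2} + 2834} = -195 + \frac{1}{\left(-17\right)^{2} + 2834} = -195 + \frac{1}{289 + 2834} = -195 + \frac{1}{3123} = - \frac{608984}{3123}$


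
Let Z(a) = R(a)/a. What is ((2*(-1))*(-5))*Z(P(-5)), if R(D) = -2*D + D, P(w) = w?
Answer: -10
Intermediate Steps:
R(D) = -D
Z(a) = -1 (Z(a) = (-a)/a = -1)
((2*(-1))*(-5))*Z(P(-5)) = ((2*(-1))*(-5))*(-1) = -2*(-5)*(-1) = 10*(-1) = -10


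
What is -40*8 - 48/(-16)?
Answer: -317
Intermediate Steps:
-40*8 - 48/(-16) = -320 - 48*(-1/16) = -320 + 3 = -317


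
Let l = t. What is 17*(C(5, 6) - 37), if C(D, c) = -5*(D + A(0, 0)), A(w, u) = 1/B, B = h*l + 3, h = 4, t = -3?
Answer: -9401/9 ≈ -1044.6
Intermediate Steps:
l = -3
B = -9 (B = 4*(-3) + 3 = -12 + 3 = -9)
A(w, u) = -⅑ (A(w, u) = 1/(-9) = -⅑)
C(D, c) = 5/9 - 5*D (C(D, c) = -5*(D - ⅑) = -5*(-⅑ + D) = 5/9 - 5*D)
17*(C(5, 6) - 37) = 17*((5/9 - 5*5) - 37) = 17*((5/9 - 25) - 37) = 17*(-220/9 - 37) = 17*(-553/9) = -9401/9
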